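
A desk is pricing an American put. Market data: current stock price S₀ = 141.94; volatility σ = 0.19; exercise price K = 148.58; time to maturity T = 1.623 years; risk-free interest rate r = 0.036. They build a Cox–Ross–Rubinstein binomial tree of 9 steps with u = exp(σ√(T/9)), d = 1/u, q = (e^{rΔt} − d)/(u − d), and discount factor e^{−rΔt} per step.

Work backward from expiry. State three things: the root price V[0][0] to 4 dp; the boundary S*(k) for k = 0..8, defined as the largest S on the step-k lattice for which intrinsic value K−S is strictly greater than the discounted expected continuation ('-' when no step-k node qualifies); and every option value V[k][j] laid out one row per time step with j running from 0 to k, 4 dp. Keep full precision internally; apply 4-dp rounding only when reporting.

params: Δt=0.18033 u=1.08403 d=0.92248 q=0.52016 e^(-rΔt)=0.99353
t_9 payoffs: 79.9149 67.8903 53.7600 37.1552 17.6426 0.0000 0.0000 0.0000 0.0000 0.0000
t_8: node(8,0) S=74.4350 payoff=74.1450 vs cont=73.1835 → 74.1450 [stop]  node(8,1) S=87.4700 payoff=61.1100 vs cont=60.1486 → 61.1100 [stop]  node(8,2) S=102.7877 payoff=45.7923 vs cont=44.8309 → 45.7923 [stop]  node(8,3) S=120.7878 payoff=27.7922 vs cont=26.8308 → 27.7922 [stop]  node(8,4) S=141.9400 payoff=6.6400 vs cont=8.4109 → 8.4109 [wait]  node(8,5) S=166.7964 payoff=0.0000 vs cont=0.0000 → 0.0000 [wait]  node(8,6) S=196.0057 payoff=0.0000 vs cont=0.0000 → 0.0000 [wait]  node(8,7) S=230.3300 payoff=0.0000 vs cont=0.0000 → 0.0000 [wait]  node(8,8) S=270.6652 payoff=0.0000 vs cont=0.0000 → 0.0000 [wait]  ⇒ S*(8)=120.7878
t_7: node(7,0) S=80.6897 payoff=67.8903 vs cont=66.9288 → 67.8903 [stop]  node(7,1) S=94.8200 payoff=53.7600 vs cont=52.7985 → 53.7600 [stop]  node(7,2) S=111.4248 payoff=37.1552 vs cont=36.1937 → 37.1552 [stop]  node(7,3) S=130.9374 payoff=17.6426 vs cont=17.5963 → 17.6426 [stop]  node(7,4) S=153.8671 payoff=0.0000 vs cont=4.0098 → 4.0098 [wait]  node(7,5) S=180.8122 payoff=0.0000 vs cont=0.0000 → 0.0000 [wait]  node(7,6) S=212.4758 payoff=0.0000 vs cont=0.0000 → 0.0000 [wait]  node(7,7) S=249.6844 payoff=0.0000 vs cont=0.0000 → 0.0000 [wait]  ⇒ S*(7)=130.9374
t_6: node(6,0) S=87.4700 payoff=61.1100 vs cont=60.1486 → 61.1100 [stop]  node(6,1) S=102.7877 payoff=45.7923 vs cont=44.8309 → 45.7923 [stop]  node(6,2) S=120.7878 payoff=27.7922 vs cont=26.8308 → 27.7922 [stop]  node(6,3) S=141.9400 payoff=6.6400 vs cont=10.4831 → 10.4831 [wait]  node(6,4) S=166.7964 payoff=0.0000 vs cont=1.9116 → 1.9116 [wait]  node(6,5) S=196.0057 payoff=0.0000 vs cont=0.0000 → 0.0000 [wait]  node(6,6) S=230.3300 payoff=0.0000 vs cont=0.0000 → 0.0000 [wait]  ⇒ S*(6)=120.7878
t_5: node(5,0) S=94.8200 payoff=53.7600 vs cont=52.7985 → 53.7600 [stop]  node(5,1) S=111.4248 payoff=37.1552 vs cont=36.1937 → 37.1552 [stop]  node(5,2) S=130.9374 payoff=17.6426 vs cont=18.6672 → 18.6672 [wait]  node(5,3) S=153.8671 payoff=0.0000 vs cont=5.9856 → 5.9856 [wait]  node(5,4) S=180.8122 payoff=0.0000 vs cont=0.9113 → 0.9113 [wait]  node(5,5) S=212.4758 payoff=0.0000 vs cont=0.0000 → 0.0000 [wait]  ⇒ S*(5)=111.4248
t_4: node(4,0) S=102.7877 payoff=45.7923 vs cont=44.8309 → 45.7923 [stop]  node(4,1) S=120.7878 payoff=27.7922 vs cont=27.3603 → 27.7922 [stop]  node(4,2) S=141.9400 payoff=6.6400 vs cont=11.9926 → 11.9926 [wait]  node(4,3) S=166.7964 payoff=0.0000 vs cont=3.3245 → 3.3245 [wait]  node(4,4) S=196.0057 payoff=0.0000 vs cont=0.4345 → 0.4345 [wait]  ⇒ S*(4)=120.7878
t_3: node(3,0) S=111.4248 payoff=37.1552 vs cont=36.1937 → 37.1552 [stop]  node(3,1) S=130.9374 payoff=17.6426 vs cont=19.4473 → 19.4473 [wait]  node(3,2) S=153.8671 payoff=0.0000 vs cont=7.4354 → 7.4354 [wait]  node(3,3) S=180.8122 payoff=0.0000 vs cont=1.8095 → 1.8095 [wait]  ⇒ S*(3)=111.4248
t_2: node(2,0) S=120.7878 payoff=27.7922 vs cont=27.7635 → 27.7922 [stop]  node(2,1) S=141.9400 payoff=6.6400 vs cont=13.1138 → 13.1138 [wait]  node(2,2) S=166.7964 payoff=0.0000 vs cont=4.4799 → 4.4799 [wait]  ⇒ S*(2)=120.7878
t_1: node(1,0) S=130.9374 payoff=17.6426 vs cont=20.0267 → 20.0267 [wait]  node(1,1) S=153.8671 payoff=0.0000 vs cont=8.5670 → 8.5670 [wait]  ⇒ S*(1)=-
t_0: node(0,0) S=141.9400 payoff=6.6400 vs cont=13.9748 → 13.9748 [wait]  ⇒ S*(0)=-

price = 13.9748
boundary = - - 120.7878 111.4248 120.7878 111.4248 120.7878 130.9374 120.7878
tree:
13.9748
20.0267 8.5670
27.7922 13.1138 4.4799
37.1552 19.4473 7.4354 1.8095
45.7923 27.7922 11.9926 3.3245 0.4345
53.7600 37.1552 18.6672 5.9856 0.9113 0.0000
61.1100 45.7923 27.7922 10.4831 1.9116 0.0000 0.0000
67.8903 53.7600 37.1552 17.6426 4.0098 0.0000 0.0000 0.0000
74.1450 61.1100 45.7923 27.7922 8.4109 0.0000 0.0000 0.0000 0.0000
79.9149 67.8903 53.7600 37.1552 17.6426 0.0000 0.0000 0.0000 0.0000 0.0000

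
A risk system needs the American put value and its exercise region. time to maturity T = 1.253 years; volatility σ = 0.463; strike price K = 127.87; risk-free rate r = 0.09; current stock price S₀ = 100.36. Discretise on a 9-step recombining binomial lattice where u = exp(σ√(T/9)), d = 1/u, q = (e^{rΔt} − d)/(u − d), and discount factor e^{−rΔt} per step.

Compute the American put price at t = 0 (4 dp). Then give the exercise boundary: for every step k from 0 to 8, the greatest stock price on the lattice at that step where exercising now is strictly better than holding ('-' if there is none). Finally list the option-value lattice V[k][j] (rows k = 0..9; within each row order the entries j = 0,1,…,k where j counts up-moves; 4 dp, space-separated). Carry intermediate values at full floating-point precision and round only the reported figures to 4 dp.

Δt=0.13922, u=1.18858, d=0.84134, q=0.49323, disc=e^(-rΔt)=0.98755
k=9 terminal: V=max(K-S,0) → 106.6710 97.9219 85.5619 68.1006 43.4329 8.5844 0.0000 0.0000 0.0000 0.0000
k=8: j=0 S=25.1966 intr=102.6734 cont=101.0812 V=102.6734[EX]; j=1 S=35.5956 intr=92.2744 cont=90.6822 V=92.2744[EX]; j=2 S=50.2865 intr=77.5835 cont=75.9913 V=77.5835[EX]; j=3 S=71.0405 intr=56.8295 cont=55.2373 V=56.8295[EX]; j=4 S=100.3600 intr=27.5100 cont=25.9178 V=27.5100[EX]; j=5 S=141.7801 intr=0.0000 cont=4.2961 V=4.2961[hold]; j=6 S=200.2950 intr=0.0000 cont=0.0000 V=0.0000[hold]; j=7 S=282.9598 intr=0.0000 cont=0.0000 V=0.0000[hold]; j=8 S=399.7417 intr=0.0000 cont=0.0000 V=0.0000[hold]  S*(8)=100.3600
k=7: j=0 S=29.9481 intr=97.9219 cont=96.3297 V=97.9219[EX]; j=1 S=42.3081 intr=85.5619 cont=83.9696 V=85.5619[EX]; j=2 S=59.7694 intr=68.1006 cont=66.5084 V=68.1006[EX]; j=3 S=84.4371 intr=43.4329 cont=41.8407 V=43.4329[EX]; j=4 S=119.2856 intr=8.5844 cont=15.8603 V=15.8603[hold]; j=5 S=168.5166 intr=0.0000 cont=2.1501 V=2.1501[hold]; j=6 S=238.0660 intr=0.0000 cont=0.0000 V=0.0000[hold]; j=7 S=336.3195 intr=0.0000 cont=0.0000 V=0.0000[hold]  S*(7)=84.4371
k=6: j=0 S=35.5956 intr=92.2744 cont=90.6822 V=92.2744[EX]; j=1 S=50.2865 intr=77.5835 cont=75.9913 V=77.5835[EX]; j=2 S=71.0405 intr=56.8295 cont=55.2373 V=56.8295[EX]; j=3 S=100.3600 intr=27.5100 cont=29.4618 V=29.4618[hold]; j=4 S=141.7801 intr=0.0000 cont=8.9847 V=8.9847[hold]; j=5 S=200.2950 intr=0.0000 cont=1.0760 V=1.0760[hold]; j=6 S=282.9598 intr=0.0000 cont=0.0000 V=0.0000[hold]  S*(6)=71.0405
k=5: j=0 S=42.3081 intr=85.5619 cont=83.9696 V=85.5619[EX]; j=1 S=59.7694 intr=68.1006 cont=66.5084 V=68.1006[EX]; j=2 S=84.4371 intr=43.4329 cont=42.7914 V=43.4329[EX]; j=3 S=119.2856 intr=8.5844 cont=19.1208 V=19.1208[hold]; j=4 S=168.5166 intr=0.0000 cont=5.0206 V=5.0206[hold]; j=5 S=238.0660 intr=0.0000 cont=0.5385 V=0.5385[hold]  S*(5)=84.4371
k=4: j=0 S=50.2865 intr=77.5835 cont=75.9913 V=77.5835[EX]; j=1 S=71.0405 intr=56.8295 cont=55.2373 V=56.8295[EX]; j=2 S=100.3600 intr=27.5100 cont=31.0499 V=31.0499[hold]; j=3 S=141.7801 intr=0.0000 cont=12.0146 V=12.0146[hold]; j=4 S=200.2950 intr=0.0000 cont=2.7749 V=2.7749[hold]  S*(4)=71.0405
k=3: j=0 S=59.7694 intr=68.1006 cont=66.5084 V=68.1006[EX]; j=1 S=84.4371 intr=43.4329 cont=43.5649 V=43.5649[hold]; j=2 S=119.2856 intr=8.5844 cont=21.3914 V=21.3914[hold]; j=3 S=168.5166 intr=0.0000 cont=7.3645 V=7.3645[hold]  S*(3)=59.7694
k=2: j=0 S=71.0405 intr=56.8295 cont=55.3016 V=56.8295[EX]; j=1 S=100.3600 intr=27.5100 cont=32.2220 V=32.2220[hold]; j=2 S=141.7801 intr=0.0000 cont=14.2927 V=14.2927[hold]  S*(2)=71.0405
k=1: j=0 S=84.4371 intr=43.4329 cont=44.1359 V=44.1359[hold]; j=1 S=119.2856 intr=8.5844 cont=23.0876 V=23.0876[hold]  S*(1)=-
k=0: j=0 S=100.3600 intr=27.5100 cont=33.3339 V=33.3339[hold]  S*(0)=-

price = 33.3339
boundary = - - 71.0405 59.7694 71.0405 84.4371 71.0405 84.4371 100.3600
tree:
33.3339
44.1359 23.0876
56.8295 32.2220 14.2927
68.1006 43.5649 21.3914 7.3645
77.5835 56.8295 31.0499 12.0146 2.7749
85.5619 68.1006 43.4329 19.1208 5.0206 0.5385
92.2744 77.5835 56.8295 29.4618 8.9847 1.0760 0.0000
97.9219 85.5619 68.1006 43.4329 15.8603 2.1501 0.0000 0.0000
102.6734 92.2744 77.5835 56.8295 27.5100 4.2961 0.0000 0.0000 0.0000
106.6710 97.9219 85.5619 68.1006 43.4329 8.5844 0.0000 0.0000 0.0000 0.0000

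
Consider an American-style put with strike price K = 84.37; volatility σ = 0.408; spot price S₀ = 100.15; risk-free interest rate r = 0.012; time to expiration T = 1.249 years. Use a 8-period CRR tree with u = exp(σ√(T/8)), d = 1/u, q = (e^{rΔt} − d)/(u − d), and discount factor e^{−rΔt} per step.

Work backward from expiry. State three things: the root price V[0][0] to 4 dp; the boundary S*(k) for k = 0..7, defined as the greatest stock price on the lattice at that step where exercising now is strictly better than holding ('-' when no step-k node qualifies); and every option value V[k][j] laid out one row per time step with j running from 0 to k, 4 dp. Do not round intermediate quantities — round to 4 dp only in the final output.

price = 9.8631
boundary = - - - - - 44.7285 52.5530 61.7463
tree:
9.8631
13.8745 5.2983
18.9993 8.0478 2.1634
25.2146 11.9414 3.6109 0.5106
32.2716 17.2155 5.9354 0.9572 0.0000
39.6415 23.9419 9.5638 1.7944 0.0000 0.0000
46.3010 31.8170 14.9986 3.3639 0.0000 0.0000 0.0000
51.9691 39.6415 22.6237 6.3062 0.0000 0.0000 0.0000 0.0000
56.7932 46.3010 31.8170 11.8222 0.0000 0.0000 0.0000 0.0000 0.0000

Δt=0.15613  u=1.17493  d=0.85111  q=0.46558  discount=0.99813
step 8 (expiry): payoffs max(K−S,0) = 56.7932 46.3010 31.8170 11.8222 0.0000 0.0000 0.0000 0.0000 0.0000
step 7: (k=7,j=0): S=32.4009, (K−S)⁺=51.9691, hold=51.8111 ⇒ V=51.9691 exercise | (k=7,j=1): S=44.7285, (K−S)⁺=39.6415, hold=39.4836 ⇒ V=39.6415 exercise | (k=7,j=2): S=61.7463, (K−S)⁺=22.6237, hold=22.4658 ⇒ V=22.6237 exercise | (k=7,j=3): S=85.2389, (K−S)⁺=0.0000, hold=6.3062 ⇒ V=6.3062 continue | (k=7,j=4): S=117.6696, (K−S)⁺=0.0000, hold=0.0000 ⇒ V=0.0000 continue | (k=7,j=5): S=162.4392, (K−S)⁺=0.0000, hold=0.0000 ⇒ V=0.0000 continue | (k=7,j=6): S=224.2423, (K−S)⁺=0.0000, hold=0.0000 ⇒ V=0.0000 continue | (k=7,j=7): S=309.5596, (K−S)⁺=0.0000, hold=0.0000 ⇒ V=0.0000 continue  boundary S*=61.7463
step 6: (k=6,j=0): S=38.0690, (K−S)⁺=46.3010, hold=46.1431 ⇒ V=46.3010 exercise | (k=6,j=1): S=52.5530, (K−S)⁺=31.8170, hold=31.6591 ⇒ V=31.8170 exercise | (k=6,j=2): S=72.5478, (K−S)⁺=11.8222, hold=14.9986 ⇒ V=14.9986 continue | (k=6,j=3): S=100.1500, (K−S)⁺=0.0000, hold=3.3639 ⇒ V=3.3639 continue | (k=6,j=4): S=138.2540, (K−S)⁺=0.0000, hold=0.0000 ⇒ V=0.0000 continue | (k=6,j=5): S=190.8553, (K−S)⁺=0.0000, hold=0.0000 ⇒ V=0.0000 continue | (k=6,j=6): S=263.4698, (K−S)⁺=0.0000, hold=0.0000 ⇒ V=0.0000 continue  boundary S*=52.5530
step 5: (k=5,j=0): S=44.7285, (K−S)⁺=39.6415, hold=39.4836 ⇒ V=39.6415 exercise | (k=5,j=1): S=61.7463, (K−S)⁺=22.6237, hold=23.9419 ⇒ V=23.9419 continue | (k=5,j=2): S=85.2389, (K−S)⁺=0.0000, hold=9.5638 ⇒ V=9.5638 continue | (k=5,j=3): S=117.6696, (K−S)⁺=0.0000, hold=1.7944 ⇒ V=1.7944 continue | (k=5,j=4): S=162.4392, (K−S)⁺=0.0000, hold=0.0000 ⇒ V=0.0000 continue | (k=5,j=5): S=224.2423, (K−S)⁺=0.0000, hold=0.0000 ⇒ V=0.0000 continue  boundary S*=44.7285
step 4: (k=4,j=0): S=52.5530, (K−S)⁺=31.8170, hold=32.2716 ⇒ V=32.2716 continue | (k=4,j=1): S=72.5478, (K−S)⁺=11.8222, hold=17.2155 ⇒ V=17.2155 continue | (k=4,j=2): S=100.1500, (K−S)⁺=0.0000, hold=5.9354 ⇒ V=5.9354 continue | (k=4,j=3): S=138.2540, (K−S)⁺=0.0000, hold=0.9572 ⇒ V=0.9572 continue | (k=4,j=4): S=190.8553, (K−S)⁺=0.0000, hold=0.0000 ⇒ V=0.0000 continue  boundary S*=-
step 3: (k=3,j=0): S=61.7463, (K−S)⁺=22.6237, hold=25.2146 ⇒ V=25.2146 continue | (k=3,j=1): S=85.2389, (K−S)⁺=0.0000, hold=11.9414 ⇒ V=11.9414 continue | (k=3,j=2): S=117.6696, (K−S)⁺=0.0000, hold=3.6109 ⇒ V=3.6109 continue | (k=3,j=3): S=162.4392, (K−S)⁺=0.0000, hold=0.5106 ⇒ V=0.5106 continue  boundary S*=-
step 2: (k=2,j=0): S=72.5478, (K−S)⁺=11.8222, hold=18.9993 ⇒ V=18.9993 continue | (k=2,j=1): S=100.1500, (K−S)⁺=0.0000, hold=8.0478 ⇒ V=8.0478 continue | (k=2,j=2): S=138.2540, (K−S)⁺=0.0000, hold=2.1634 ⇒ V=2.1634 continue  boundary S*=-
step 1: (k=1,j=0): S=85.2389, (K−S)⁺=0.0000, hold=13.8745 ⇒ V=13.8745 continue | (k=1,j=1): S=117.6696, (K−S)⁺=0.0000, hold=5.2983 ⇒ V=5.2983 continue  boundary S*=-
step 0: (k=0,j=0): S=100.1500, (K−S)⁺=0.0000, hold=9.8631 ⇒ V=9.8631 continue  boundary S*=-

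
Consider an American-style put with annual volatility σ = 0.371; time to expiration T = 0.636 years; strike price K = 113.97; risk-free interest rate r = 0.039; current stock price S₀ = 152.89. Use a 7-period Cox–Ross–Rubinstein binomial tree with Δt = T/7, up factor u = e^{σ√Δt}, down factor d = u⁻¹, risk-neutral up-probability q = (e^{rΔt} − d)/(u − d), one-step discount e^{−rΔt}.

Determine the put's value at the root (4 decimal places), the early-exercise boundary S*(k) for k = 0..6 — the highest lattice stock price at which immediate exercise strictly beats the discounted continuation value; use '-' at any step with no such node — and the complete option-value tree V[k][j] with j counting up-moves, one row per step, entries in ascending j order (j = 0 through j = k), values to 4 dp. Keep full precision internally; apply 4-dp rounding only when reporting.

price = 2.8542
boundary = - - - - - 87.4070 97.7491
tree:
2.8542
4.6858 0.9527
7.5502 1.7136 0.1611
11.8831 3.0574 0.3156 0.0000
18.1403 5.4023 0.6185 0.0000 0.0000
26.5630 9.4321 1.2121 0.0000 0.0000 0.0000
35.8109 16.2209 2.3754 0.0000 0.0000 0.0000 0.0000
44.0804 26.5630 4.6551 0.0000 0.0000 0.0000 0.0000 0.0000

params: Δt=0.09086 u=1.11832 d=0.89420 q=0.48791 e^(-rΔt)=0.99646
t_7 payoffs: 44.0804 26.5630 4.6551 0.0000 0.0000 0.0000 0.0000 0.0000
t_6: node(6,0) S=78.1591 payoff=35.8109 vs cont=35.4078 → 35.8109 [stop]  node(6,1) S=97.7491 payoff=16.2209 vs cont=15.8178 → 16.2209 [stop]  node(6,2) S=122.2492 payoff=0.0000 vs cont=2.3754 → 2.3754 [wait]  node(6,3) S=152.8900 payoff=0.0000 vs cont=0.0000 → 0.0000 [wait]  node(6,4) S=191.2107 payoff=0.0000 vs cont=0.0000 → 0.0000 [wait]  node(6,5) S=239.1363 payoff=0.0000 vs cont=0.0000 → 0.0000 [wait]  node(6,6) S=299.0740 payoff=0.0000 vs cont=0.0000 → 0.0000 [wait]  ⇒ S*(6)=97.7491
t_5: node(5,0) S=87.4070 payoff=26.5630 vs cont=26.1599 → 26.5630 [stop]  node(5,1) S=109.3149 payoff=4.6551 vs cont=9.4321 → 9.4321 [wait]  node(5,2) S=136.7138 payoff=0.0000 vs cont=1.2121 → 1.2121 [wait]  node(5,3) S=170.9801 payoff=0.0000 vs cont=0.0000 → 0.0000 [wait]  node(5,4) S=213.8351 payoff=0.0000 vs cont=0.0000 → 0.0000 [wait]  node(5,5) S=267.4312 payoff=0.0000 vs cont=0.0000 → 0.0000 [wait]  ⇒ S*(5)=87.4070
t_4: node(4,0) S=97.7491 payoff=16.2209 vs cont=18.1403 → 18.1403 [wait]  node(4,1) S=122.2492 payoff=0.0000 vs cont=5.4023 → 5.4023 [wait]  node(4,2) S=152.8900 payoff=0.0000 vs cont=0.6185 → 0.6185 [wait]  node(4,3) S=191.2107 payoff=0.0000 vs cont=0.0000 → 0.0000 [wait]  node(4,4) S=239.1363 payoff=0.0000 vs cont=0.0000 → 0.0000 [wait]  ⇒ S*(4)=-
t_3: node(3,0) S=109.3149 payoff=4.6551 vs cont=11.8831 → 11.8831 [wait]  node(3,1) S=136.7138 payoff=0.0000 vs cont=3.0574 → 3.0574 [wait]  node(3,2) S=170.9801 payoff=0.0000 vs cont=0.3156 → 0.3156 [wait]  node(3,3) S=213.8351 payoff=0.0000 vs cont=0.0000 → 0.0000 [wait]  ⇒ S*(3)=-
t_2: node(2,0) S=122.2492 payoff=0.0000 vs cont=7.5502 → 7.5502 [wait]  node(2,1) S=152.8900 payoff=0.0000 vs cont=1.7136 → 1.7136 [wait]  node(2,2) S=191.2107 payoff=0.0000 vs cont=0.1611 → 0.1611 [wait]  ⇒ S*(2)=-
t_1: node(1,0) S=136.7138 payoff=0.0000 vs cont=4.6858 → 4.6858 [wait]  node(1,1) S=170.9801 payoff=0.0000 vs cont=0.9527 → 0.9527 [wait]  ⇒ S*(1)=-
t_0: node(0,0) S=152.8900 payoff=0.0000 vs cont=2.8542 → 2.8542 [wait]  ⇒ S*(0)=-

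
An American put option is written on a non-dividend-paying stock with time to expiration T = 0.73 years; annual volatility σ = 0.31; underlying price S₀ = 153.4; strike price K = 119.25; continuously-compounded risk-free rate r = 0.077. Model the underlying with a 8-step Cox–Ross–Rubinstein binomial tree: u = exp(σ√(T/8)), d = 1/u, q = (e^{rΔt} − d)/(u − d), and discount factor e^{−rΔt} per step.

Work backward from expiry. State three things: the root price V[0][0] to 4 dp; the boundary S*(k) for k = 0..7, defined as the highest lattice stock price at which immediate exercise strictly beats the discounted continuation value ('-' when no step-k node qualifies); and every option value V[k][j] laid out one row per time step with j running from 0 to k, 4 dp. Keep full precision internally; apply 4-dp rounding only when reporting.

params: Δt=0.09125 u=1.09817 d=0.91061 q=0.51420 e^(-rΔt)=0.99300
t_8 payoffs: 46.7273 31.7895 13.7749 0.0000 0.0000 0.0000 0.0000 0.0000 0.0000
t_7: node(7,0) S=79.6422 payoff=39.6078 vs cont=38.7729 → 39.6078 [stop]  node(7,1) S=96.0463 payoff=23.2037 vs cont=22.3687 → 23.2037 [stop]  node(7,2) S=115.8294 payoff=3.4206 vs cont=6.6450 → 6.6450 [wait]  node(7,3) S=139.6872 payoff=0.0000 vs cont=0.0000 → 0.0000 [wait]  node(7,4) S=168.4590 payoff=0.0000 vs cont=0.0000 → 0.0000 [wait]  node(7,5) S=203.1571 payoff=0.0000 vs cont=0.0000 → 0.0000 [wait]  node(7,6) S=245.0021 payoff=0.0000 vs cont=0.0000 → 0.0000 [wait]  node(7,7) S=295.4661 payoff=0.0000 vs cont=0.0000 → 0.0000 [wait]  ⇒ S*(7)=96.0463
t_6: node(6,0) S=87.4605 payoff=31.7895 vs cont=30.9546 → 31.7895 [stop]  node(6,1) S=105.4751 payoff=13.7749 vs cont=14.5864 → 14.5864 [wait]  node(6,2) S=127.2001 payoff=0.0000 vs cont=3.2056 → 3.2056 [wait]  node(6,3) S=153.4000 payoff=0.0000 vs cont=0.0000 → 0.0000 [wait]  node(6,4) S=184.9964 payoff=0.0000 vs cont=0.0000 → 0.0000 [wait]  node(6,5) S=223.1007 payoff=0.0000 vs cont=0.0000 → 0.0000 [wait]  node(6,6) S=269.0536 payoff=0.0000 vs cont=0.0000 → 0.0000 [wait]  ⇒ S*(6)=87.4605
t_5: node(5,0) S=96.0463 payoff=23.2037 vs cont=22.7830 → 23.2037 [stop]  node(5,1) S=115.8294 payoff=3.4206 vs cont=8.6732 → 8.6732 [wait]  node(5,2) S=139.6872 payoff=0.0000 vs cont=1.5464 → 1.5464 [wait]  node(5,3) S=168.4590 payoff=0.0000 vs cont=0.0000 → 0.0000 [wait]  node(5,4) S=203.1571 payoff=0.0000 vs cont=0.0000 → 0.0000 [wait]  node(5,5) S=245.0021 payoff=0.0000 vs cont=0.0000 → 0.0000 [wait]  ⇒ S*(5)=96.0463
t_4: node(4,0) S=105.4751 payoff=13.7749 vs cont=15.6220 → 15.6220 [wait]  node(4,1) S=127.2001 payoff=0.0000 vs cont=4.9735 → 4.9735 [wait]  node(4,2) S=153.4000 payoff=0.0000 vs cont=0.7460 → 0.7460 [wait]  node(4,3) S=184.9964 payoff=0.0000 vs cont=0.0000 → 0.0000 [wait]  node(4,4) S=223.1007 payoff=0.0000 vs cont=0.0000 → 0.0000 [wait]  ⇒ S*(4)=-
t_3: node(3,0) S=115.8294 payoff=3.4206 vs cont=10.0755 → 10.0755 [wait]  node(3,1) S=139.6872 payoff=0.0000 vs cont=2.7801 → 2.7801 [wait]  node(3,2) S=168.4590 payoff=0.0000 vs cont=0.3599 → 0.3599 [wait]  node(3,3) S=203.1571 payoff=0.0000 vs cont=0.0000 → 0.0000 [wait]  ⇒ S*(3)=-
t_2: node(2,0) S=127.2001 payoff=0.0000 vs cont=6.2799 → 6.2799 [wait]  node(2,1) S=153.4000 payoff=0.0000 vs cont=1.5249 → 1.5249 [wait]  node(2,2) S=184.9964 payoff=0.0000 vs cont=0.1736 → 0.1736 [wait]  ⇒ S*(2)=-
t_1: node(1,0) S=139.6872 payoff=0.0000 vs cont=3.8080 → 3.8080 [wait]  node(1,1) S=168.4590 payoff=0.0000 vs cont=0.8242 → 0.8242 [wait]  ⇒ S*(1)=-
t_0: node(0,0) S=153.4000 payoff=0.0000 vs cont=2.2578 → 2.2578 [wait]  ⇒ S*(0)=-

price = 2.2578
boundary = - - - - - 96.0463 87.4605 96.0463
tree:
2.2578
3.8080 0.8242
6.2799 1.5249 0.1736
10.0755 2.7801 0.3599 0.0000
15.6220 4.9735 0.7460 0.0000 0.0000
23.2037 8.6732 1.5464 0.0000 0.0000 0.0000
31.7895 14.5864 3.2056 0.0000 0.0000 0.0000 0.0000
39.6078 23.2037 6.6450 0.0000 0.0000 0.0000 0.0000 0.0000
46.7273 31.7895 13.7749 0.0000 0.0000 0.0000 0.0000 0.0000 0.0000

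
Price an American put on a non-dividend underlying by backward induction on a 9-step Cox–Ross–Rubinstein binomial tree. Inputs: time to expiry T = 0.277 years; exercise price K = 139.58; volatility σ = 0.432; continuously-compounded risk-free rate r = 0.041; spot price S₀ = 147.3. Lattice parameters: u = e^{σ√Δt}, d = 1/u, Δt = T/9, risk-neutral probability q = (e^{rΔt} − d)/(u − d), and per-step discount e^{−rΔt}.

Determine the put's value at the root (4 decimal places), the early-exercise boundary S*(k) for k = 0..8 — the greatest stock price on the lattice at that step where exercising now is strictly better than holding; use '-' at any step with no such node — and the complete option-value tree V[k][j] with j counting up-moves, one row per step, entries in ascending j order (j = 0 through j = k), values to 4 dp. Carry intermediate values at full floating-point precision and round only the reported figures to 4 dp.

price = 8.9309
boundary = - - - - - 100.8394 108.7790 117.3436 126.5825
tree:
8.9309
12.7487 4.9706
17.7123 7.6026 2.2373
23.8541 11.3498 3.7125 0.7038
31.0052 16.4543 6.0531 1.2799 0.1046
38.7406 23.0142 9.6523 2.3133 0.2050 0.0000
46.1006 30.8010 14.9489 4.1508 0.4020 0.0000 0.0000
52.9234 38.7406 22.2364 7.3839 0.7883 0.0000 0.0000 0.0000
59.2483 46.1006 30.8010 12.9975 1.5458 0.0000 0.0000 0.0000 0.0000
65.1115 52.9234 38.7406 22.2364 3.0311 0.0000 0.0000 0.0000 0.0000 0.0000

params: Δt=0.03078 u=1.07873 d=0.92701 q=0.48938 e^(-rΔt)=0.99874
t_9 payoffs: 65.1115 52.9234 38.7406 22.2364 3.0311 0.0000 0.0000 0.0000 0.0000 0.0000
t_8: node(8,0) S=80.3317 payoff=59.2483 vs cont=59.0723 → 59.2483 [stop]  node(8,1) S=93.4794 payoff=46.1006 vs cont=45.9246 → 46.1006 [stop]  node(8,2) S=108.7790 payoff=30.8010 vs cont=30.6250 → 30.8010 [stop]  node(8,3) S=126.5825 payoff=12.9975 vs cont=12.8214 → 12.9975 [stop]  node(8,4) S=147.3000 payoff=0.0000 vs cont=1.5458 → 1.5458 [wait]  node(8,5) S=171.4082 payoff=0.0000 vs cont=0.0000 → 0.0000 [wait]  node(8,6) S=199.4622 payoff=0.0000 vs cont=0.0000 → 0.0000 [wait]  node(8,7) S=232.1077 payoff=0.0000 vs cont=0.0000 → 0.0000 [wait]  node(8,8) S=270.0962 payoff=0.0000 vs cont=0.0000 → 0.0000 [wait]  ⇒ S*(8)=126.5825
t_7: node(7,0) S=86.6566 payoff=52.9234 vs cont=52.7474 → 52.9234 [stop]  node(7,1) S=100.8394 payoff=38.7406 vs cont=38.5645 → 38.7406 [stop]  node(7,2) S=117.3436 payoff=22.2364 vs cont=22.0604 → 22.2364 [stop]  node(7,3) S=136.5489 payoff=3.0311 vs cont=7.3839 → 7.3839 [wait]  node(7,4) S=158.8976 payoff=0.0000 vs cont=0.7883 → 0.7883 [wait]  node(7,5) S=184.9039 payoff=0.0000 vs cont=0.0000 → 0.0000 [wait]  node(7,6) S=215.1667 payoff=0.0000 vs cont=0.0000 → 0.0000 [wait]  node(7,7) S=250.3825 payoff=0.0000 vs cont=0.0000 → 0.0000 [wait]  ⇒ S*(7)=117.3436
t_6: node(6,0) S=93.4794 payoff=46.1006 vs cont=45.9246 → 46.1006 [stop]  node(6,1) S=108.7790 payoff=30.8010 vs cont=30.6250 → 30.8010 [stop]  node(6,2) S=126.5825 payoff=12.9975 vs cont=14.9489 → 14.9489 [wait]  node(6,3) S=147.3000 payoff=0.0000 vs cont=4.1508 → 4.1508 [wait]  node(6,4) S=171.4082 payoff=0.0000 vs cont=0.4020 → 0.4020 [wait]  node(6,5) S=199.4622 payoff=0.0000 vs cont=0.0000 → 0.0000 [wait]  node(6,6) S=232.1077 payoff=0.0000 vs cont=0.0000 → 0.0000 [wait]  ⇒ S*(6)=108.7790
t_5: node(5,0) S=100.8394 payoff=38.7406 vs cont=38.5645 → 38.7406 [stop]  node(5,1) S=117.3436 payoff=22.2364 vs cont=23.0142 → 23.0142 [wait]  node(5,2) S=136.5489 payoff=3.0311 vs cont=9.6523 → 9.6523 [wait]  node(5,3) S=158.8976 payoff=0.0000 vs cont=2.3133 → 2.3133 [wait]  node(5,4) S=184.9039 payoff=0.0000 vs cont=0.2050 → 0.2050 [wait]  node(5,5) S=215.1667 payoff=0.0000 vs cont=0.0000 → 0.0000 [wait]  ⇒ S*(5)=100.8394
t_4: node(4,0) S=108.7790 payoff=30.8010 vs cont=31.0052 → 31.0052 [wait]  node(4,1) S=126.5825 payoff=12.9975 vs cont=16.4543 → 16.4543 [wait]  node(4,2) S=147.3000 payoff=0.0000 vs cont=6.0531 → 6.0531 [wait]  node(4,3) S=171.4082 payoff=0.0000 vs cont=1.2799 → 1.2799 [wait]  node(4,4) S=199.4622 payoff=0.0000 vs cont=0.1046 → 0.1046 [wait]  ⇒ S*(4)=-
t_3: node(3,0) S=117.3436 payoff=22.2364 vs cont=23.8541 → 23.8541 [wait]  node(3,1) S=136.5489 payoff=3.0311 vs cont=11.3498 → 11.3498 [wait]  node(3,2) S=158.8976 payoff=0.0000 vs cont=3.7125 → 3.7125 [wait]  node(3,3) S=184.9039 payoff=0.0000 vs cont=0.7038 → 0.7038 [wait]  ⇒ S*(3)=-
t_2: node(2,0) S=126.5825 payoff=12.9975 vs cont=17.7123 → 17.7123 [wait]  node(2,1) S=147.3000 payoff=0.0000 vs cont=7.6026 → 7.6026 [wait]  node(2,2) S=171.4082 payoff=0.0000 vs cont=2.2373 → 2.2373 [wait]  ⇒ S*(2)=-
t_1: node(1,0) S=136.5489 payoff=3.0311 vs cont=12.7487 → 12.7487 [wait]  node(1,1) S=158.8976 payoff=0.0000 vs cont=4.9706 → 4.9706 [wait]  ⇒ S*(1)=-
t_0: node(0,0) S=147.3000 payoff=0.0000 vs cont=8.9309 → 8.9309 [wait]  ⇒ S*(0)=-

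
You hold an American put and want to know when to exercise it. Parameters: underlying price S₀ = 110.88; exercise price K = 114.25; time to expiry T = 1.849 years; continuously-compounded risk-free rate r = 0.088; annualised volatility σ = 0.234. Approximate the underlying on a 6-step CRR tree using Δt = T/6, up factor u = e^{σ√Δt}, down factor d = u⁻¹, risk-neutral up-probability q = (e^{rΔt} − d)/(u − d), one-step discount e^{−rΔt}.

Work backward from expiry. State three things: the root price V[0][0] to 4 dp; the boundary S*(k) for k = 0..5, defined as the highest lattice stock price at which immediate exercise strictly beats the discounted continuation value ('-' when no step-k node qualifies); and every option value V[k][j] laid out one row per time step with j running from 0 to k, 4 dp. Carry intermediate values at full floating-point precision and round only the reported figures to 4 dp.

price = 9.6348
boundary = - - 85.5113 97.3730 85.5113 97.3730
tree:
9.6348
16.9601 4.6399
28.7387 8.9993 1.6150
39.1554 16.8770 3.5625 0.2417
48.3032 28.7387 7.7933 0.5818 0.0000
56.3366 39.1554 16.8770 1.4002 0.0000 0.0000
63.3914 48.3032 28.7387 3.3700 0.0000 0.0000 0.0000

Δt=0.30817, u=1.13871, d=0.87818, q=0.57308, disc=e^(-rΔt)=0.97325
k=6 terminal: V=max(K-S,0) → 63.3914 48.3032 28.7387 3.3700 0.0000 0.0000 0.0000
k=5: j=0 S=57.9134 intr=56.3366 cont=53.2799 V=56.3366[EX]; j=1 S=75.0946 intr=39.1554 cont=36.0987 V=39.1554[EX]; j=2 S=97.3730 intr=16.8770 cont=13.8204 V=16.8770[EX]; j=3 S=126.2606 intr=0.0000 cont=1.4002 V=1.4002[hold]; j=4 S=163.7184 intr=0.0000 cont=0.0000 V=0.0000[hold]; j=5 S=212.2888 intr=0.0000 cont=0.0000 V=0.0000[hold]  S*(5)=97.3730
k=4: j=0 S=65.9468 intr=48.3032 cont=45.2465 V=48.3032[EX]; j=1 S=85.5113 intr=28.7387 cont=25.6820 V=28.7387[EX]; j=2 S=110.8800 intr=3.3700 cont=7.7933 V=7.7933[hold]; j=3 S=143.7748 intr=0.0000 cont=0.5818 V=0.5818[hold]; j=4 S=186.4285 intr=0.0000 cont=0.0000 V=0.0000[hold]  S*(4)=85.5113
k=3: j=0 S=75.0946 intr=39.1554 cont=36.0987 V=39.1554[EX]; j=1 S=97.3730 intr=16.8770 cont=16.2874 V=16.8770[EX]; j=2 S=126.2606 intr=0.0000 cont=3.5625 V=3.5625[hold]; j=3 S=163.7184 intr=0.0000 cont=0.2417 V=0.2417[hold]  S*(3)=97.3730
k=2: j=0 S=85.5113 intr=28.7387 cont=25.6820 V=28.7387[EX]; j=1 S=110.8800 intr=3.3700 cont=8.9993 V=8.9993[hold]; j=2 S=143.7748 intr=0.0000 cont=1.6150 V=1.6150[hold]  S*(2)=85.5113
k=1: j=0 S=97.3730 intr=16.8770 cont=16.9601 V=16.9601[hold]; j=1 S=126.2606 intr=0.0000 cont=4.6399 V=4.6399[hold]  S*(1)=-
k=0: j=0 S=110.8800 intr=3.3700 cont=9.6348 V=9.6348[hold]  S*(0)=-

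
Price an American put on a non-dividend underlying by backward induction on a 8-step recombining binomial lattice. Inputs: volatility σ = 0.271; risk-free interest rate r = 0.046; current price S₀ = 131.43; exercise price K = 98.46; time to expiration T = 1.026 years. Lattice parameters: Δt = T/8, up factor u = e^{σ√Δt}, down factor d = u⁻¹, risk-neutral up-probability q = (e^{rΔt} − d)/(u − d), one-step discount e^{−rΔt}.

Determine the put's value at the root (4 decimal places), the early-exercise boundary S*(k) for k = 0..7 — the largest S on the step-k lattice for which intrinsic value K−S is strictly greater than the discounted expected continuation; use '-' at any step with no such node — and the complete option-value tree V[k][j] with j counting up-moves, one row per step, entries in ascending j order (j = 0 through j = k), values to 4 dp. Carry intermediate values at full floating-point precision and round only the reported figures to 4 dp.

params: Δt=0.12825 u=1.10192 d=0.90751 q=0.50619 e^(-rΔt)=0.99412
t_8 payoffs: 37.9947 25.0419 9.3143 0.0000 0.0000 0.0000 0.0000 0.0000 0.0000
t_7: node(7,0) S=66.6277 payoff=31.8323 vs cont=31.2531 → 31.8323 [stop]  node(7,1) S=80.9006 payoff=17.5594 vs cont=16.9802 → 17.5594 [stop]  node(7,2) S=98.2311 payoff=0.2289 vs cont=4.5724 → 4.5724 [wait]  node(7,3) S=119.2741 payoff=0.0000 vs cont=0.0000 → 0.0000 [wait]  node(7,4) S=144.8248 payoff=0.0000 vs cont=0.0000 → 0.0000 [wait]  node(7,5) S=175.8491 payoff=0.0000 vs cont=0.0000 → 0.0000 [wait]  node(7,6) S=213.5193 payoff=0.0000 vs cont=0.0000 → 0.0000 [wait]  node(7,7) S=259.2592 payoff=0.0000 vs cont=0.0000 → 0.0000 [wait]  ⇒ S*(7)=80.9006
t_6: node(6,0) S=73.4181 payoff=25.0419 vs cont=24.4627 → 25.0419 [stop]  node(6,1) S=89.1457 payoff=9.3143 vs cont=10.9209 → 10.9209 [wait]  node(6,2) S=108.2424 payoff=0.0000 vs cont=2.2446 → 2.2446 [wait]  node(6,3) S=131.4300 payoff=0.0000 vs cont=0.0000 → 0.0000 [wait]  node(6,4) S=159.5848 payoff=0.0000 vs cont=0.0000 → 0.0000 [wait]  node(6,5) S=193.7709 payoff=0.0000 vs cont=0.0000 → 0.0000 [wait]  node(6,6) S=235.2803 payoff=0.0000 vs cont=0.0000 → 0.0000 [wait]  ⇒ S*(6)=73.4181
t_5: node(5,0) S=80.9006 payoff=17.5594 vs cont=17.7887 → 17.7887 [wait]  node(5,1) S=98.2311 payoff=0.2289 vs cont=6.4906 → 6.4906 [wait]  node(5,2) S=119.2741 payoff=0.0000 vs cont=1.1019 → 1.1019 [wait]  node(5,3) S=144.8248 payoff=0.0000 vs cont=0.0000 → 0.0000 [wait]  node(5,4) S=175.8491 payoff=0.0000 vs cont=0.0000 → 0.0000 [wait]  node(5,5) S=213.5193 payoff=0.0000 vs cont=0.0000 → 0.0000 [wait]  ⇒ S*(5)=-
t_4: node(4,0) S=89.1457 payoff=9.3143 vs cont=11.9987 → 11.9987 [wait]  node(4,1) S=108.2424 payoff=0.0000 vs cont=3.7407 → 3.7407 [wait]  node(4,2) S=131.4300 payoff=0.0000 vs cont=0.5409 → 0.5409 [wait]  node(4,3) S=159.5848 payoff=0.0000 vs cont=0.0000 → 0.0000 [wait]  node(4,4) S=193.7709 payoff=0.0000 vs cont=0.0000 → 0.0000 [wait]  ⇒ S*(4)=-
t_3: node(3,0) S=98.2311 payoff=0.2289 vs cont=7.7726 → 7.7726 [wait]  node(3,1) S=119.2741 payoff=0.0000 vs cont=2.1085 → 2.1085 [wait]  node(3,2) S=144.8248 payoff=0.0000 vs cont=0.2655 → 0.2655 [wait]  node(3,3) S=175.8491 payoff=0.0000 vs cont=0.0000 → 0.0000 [wait]  ⇒ S*(3)=-
t_2: node(2,0) S=108.2424 payoff=0.0000 vs cont=4.8766 → 4.8766 [wait]  node(2,1) S=131.4300 payoff=0.0000 vs cont=1.1687 → 1.1687 [wait]  node(2,2) S=159.5848 payoff=0.0000 vs cont=0.1304 → 0.1304 [wait]  ⇒ S*(2)=-
t_1: node(1,0) S=119.2741 payoff=0.0000 vs cont=2.9821 → 2.9821 [wait]  node(1,1) S=144.8248 payoff=0.0000 vs cont=0.6393 → 0.6393 [wait]  ⇒ S*(1)=-
t_0: node(0,0) S=131.4300 payoff=0.0000 vs cont=1.7856 → 1.7856 [wait]  ⇒ S*(0)=-

price = 1.7856
boundary = - - - - - - 73.4181 80.9006
tree:
1.7856
2.9821 0.6393
4.8766 1.1687 0.1304
7.7726 2.1085 0.2655 0.0000
11.9987 3.7407 0.5409 0.0000 0.0000
17.7887 6.4906 1.1019 0.0000 0.0000 0.0000
25.0419 10.9209 2.2446 0.0000 0.0000 0.0000 0.0000
31.8323 17.5594 4.5724 0.0000 0.0000 0.0000 0.0000 0.0000
37.9947 25.0419 9.3143 0.0000 0.0000 0.0000 0.0000 0.0000 0.0000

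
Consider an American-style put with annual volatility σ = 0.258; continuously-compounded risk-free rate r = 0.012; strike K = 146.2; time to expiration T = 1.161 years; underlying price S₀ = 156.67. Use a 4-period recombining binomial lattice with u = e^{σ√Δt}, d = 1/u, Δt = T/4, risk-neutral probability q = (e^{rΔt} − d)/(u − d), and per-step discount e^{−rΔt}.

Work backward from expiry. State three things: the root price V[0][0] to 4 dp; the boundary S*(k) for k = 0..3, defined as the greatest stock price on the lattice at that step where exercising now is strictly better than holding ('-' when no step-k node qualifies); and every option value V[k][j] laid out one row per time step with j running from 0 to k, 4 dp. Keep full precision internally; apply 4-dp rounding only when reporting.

price = 11.5980
boundary = - - - 103.2497
tree:
11.5980
18.7354 3.8825
29.1771 7.4610 0.0000
42.9503 14.3380 0.0000 0.0000
56.3490 27.5536 0.0000 0.0000 0.0000

params: Δt=0.29025 u=1.14912 d=0.87023 q=0.47782 e^(-rΔt)=0.99652
t_4 payoffs: 56.3490 27.5536 0.0000 0.0000 0.0000
t_3: node(3,0) S=103.2497 payoff=42.9503 vs cont=42.4420 → 42.9503 [stop]  node(3,1) S=136.3390 payoff=9.8610 vs cont=14.3380 → 14.3380 [wait]  node(3,2) S=180.0328 payoff=0.0000 vs cont=0.0000 → 0.0000 [wait]  node(3,3) S=237.7294 payoff=0.0000 vs cont=0.0000 → 0.0000 [wait]  ⇒ S*(3)=103.2497
t_2: node(2,0) S=118.6464 payoff=27.5536 vs cont=29.1771 → 29.1771 [wait]  node(2,1) S=156.6700 payoff=0.0000 vs cont=7.4610 → 7.4610 [wait]  node(2,2) S=206.8794 payoff=0.0000 vs cont=0.0000 → 0.0000 [wait]  ⇒ S*(2)=-
t_1: node(1,0) S=136.3390 payoff=9.8610 vs cont=18.7354 → 18.7354 [wait]  node(1,1) S=180.0328 payoff=0.0000 vs cont=3.8825 → 3.8825 [wait]  ⇒ S*(1)=-
t_0: node(0,0) S=156.6700 payoff=0.0000 vs cont=11.5980 → 11.5980 [wait]  ⇒ S*(0)=-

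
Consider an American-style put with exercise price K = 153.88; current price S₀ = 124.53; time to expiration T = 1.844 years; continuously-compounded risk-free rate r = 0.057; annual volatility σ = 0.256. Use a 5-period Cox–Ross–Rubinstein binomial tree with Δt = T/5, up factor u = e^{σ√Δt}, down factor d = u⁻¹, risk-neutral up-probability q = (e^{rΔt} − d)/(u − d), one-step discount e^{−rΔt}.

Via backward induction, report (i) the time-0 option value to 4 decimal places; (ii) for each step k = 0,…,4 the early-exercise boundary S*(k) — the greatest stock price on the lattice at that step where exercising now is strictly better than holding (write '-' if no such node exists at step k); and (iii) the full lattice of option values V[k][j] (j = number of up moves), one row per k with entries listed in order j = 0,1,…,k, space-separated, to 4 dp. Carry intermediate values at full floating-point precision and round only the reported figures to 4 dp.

price = 31.0953
boundary = - 106.5997 91.2511 106.5997 124.5300
tree:
31.0953
47.2803 17.9481
62.6289 29.8454 8.0868
75.7676 47.2803 15.5363 1.7856
87.0145 62.6289 29.3500 3.8737 0.0000
96.6421 75.7676 47.2803 8.4038 0.0000 0.0000

params: Δt=0.36880 u=1.16820 d=0.85602 q=0.52926 e^(-rΔt)=0.97920
t_5 payoffs: 96.6421 75.7676 47.2803 8.4038 0.0000 0.0000
t_4: node(4,0) S=66.8655 payoff=87.0145 vs cont=83.8135 → 87.0145 [stop]  node(4,1) S=91.2511 payoff=62.6289 vs cont=59.4279 → 62.6289 [stop]  node(4,2) S=124.5300 payoff=29.3500 vs cont=26.1490 → 29.3500 [stop]  node(4,3) S=169.9456 payoff=0.0000 vs cont=3.8737 → 3.8737 [wait]  node(4,4) S=231.9242 payoff=0.0000 vs cont=0.0000 → 0.0000 [wait]  ⇒ S*(4)=124.5300
t_3: node(3,0) S=78.1124 payoff=75.7676 vs cont=72.5666 → 75.7676 [stop]  node(3,1) S=106.5997 payoff=47.2803 vs cont=44.0793 → 47.2803 [stop]  node(3,2) S=145.4762 payoff=8.4038 vs cont=15.5363 → 15.5363 [wait]  node(3,3) S=198.5309 payoff=0.0000 vs cont=1.7856 → 1.7856 [wait]  ⇒ S*(3)=106.5997
t_2: node(2,0) S=91.2511 payoff=62.6289 vs cont=59.4279 → 62.6289 [stop]  node(2,1) S=124.5300 payoff=29.3500 vs cont=29.8454 → 29.8454 [wait]  node(2,2) S=169.9456 payoff=0.0000 vs cont=8.0868 → 8.0868 [wait]  ⇒ S*(2)=91.2511
t_1: node(1,0) S=106.5997 payoff=47.2803 vs cont=44.3360 → 47.2803 [stop]  node(1,1) S=145.4762 payoff=8.4038 vs cont=17.9481 → 17.9481 [wait]  ⇒ S*(1)=106.5997
t_0: node(0,0) S=124.5300 payoff=29.3500 vs cont=31.0953 → 31.0953 [wait]  ⇒ S*(0)=-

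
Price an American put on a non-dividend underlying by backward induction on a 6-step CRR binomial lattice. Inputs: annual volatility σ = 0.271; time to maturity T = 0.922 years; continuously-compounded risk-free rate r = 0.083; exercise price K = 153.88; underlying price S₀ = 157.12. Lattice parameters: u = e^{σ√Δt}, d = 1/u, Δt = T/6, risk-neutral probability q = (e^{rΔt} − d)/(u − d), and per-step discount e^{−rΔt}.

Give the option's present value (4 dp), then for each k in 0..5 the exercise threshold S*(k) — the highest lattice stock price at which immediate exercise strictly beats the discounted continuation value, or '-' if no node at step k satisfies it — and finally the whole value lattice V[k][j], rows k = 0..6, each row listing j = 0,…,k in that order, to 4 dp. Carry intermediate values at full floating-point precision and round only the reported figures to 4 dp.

Δt=0.15367  u=1.11208  d=0.89922  q=0.53377  discount=0.98733
step 6 (expiry): payoffs max(K−S,0) = 70.8159 51.1527 26.8347 0.0000 0.0000 0.0000 0.0000
step 5: (k=5,j=0): S=92.3740, (K−S)⁺=61.5060, hold=59.5559 ⇒ V=61.5060 exercise | (k=5,j=1): S=114.2411, (K−S)⁺=39.6389, hold=37.6887 ⇒ V=39.6389 exercise | (k=5,j=2): S=141.2847, (K−S)⁺=12.5953, hold=12.3526 ⇒ V=12.5953 exercise | (k=5,j=3): S=174.7301, (K−S)⁺=0.0000, hold=0.0000 ⇒ V=0.0000 continue | (k=5,j=4): S=216.0929, (K−S)⁺=0.0000, hold=0.0000 ⇒ V=0.0000 continue | (k=5,j=5): S=267.2473, (K−S)⁺=0.0000, hold=0.0000 ⇒ V=0.0000 continue  boundary S*=141.2847
step 4: (k=4,j=0): S=102.7273, (K−S)⁺=51.1527, hold=49.2025 ⇒ V=51.1527 exercise | (k=4,j=1): S=127.0453, (K−S)⁺=26.8347, hold=24.8845 ⇒ V=26.8347 exercise | (k=4,j=2): S=157.1200, (K−S)⁺=0.0000, hold=5.7979 ⇒ V=5.7979 continue | (k=4,j=3): S=194.3141, (K−S)⁺=0.0000, hold=0.0000 ⇒ V=0.0000 continue | (k=4,j=4): S=240.3128, (K−S)⁺=0.0000, hold=0.0000 ⇒ V=0.0000 continue  boundary S*=127.0453
step 3: (k=3,j=0): S=114.2411, (K−S)⁺=39.6389, hold=37.6887 ⇒ V=39.6389 exercise | (k=3,j=1): S=141.2847, (K−S)⁺=12.5953, hold=15.4081 ⇒ V=15.4081 continue | (k=3,j=2): S=174.7301, (K−S)⁺=0.0000, hold=2.6689 ⇒ V=2.6689 continue | (k=3,j=3): S=216.0929, (K−S)⁺=0.0000, hold=0.0000 ⇒ V=0.0000 continue  boundary S*=114.2411
step 2: (k=2,j=0): S=127.0453, (K−S)⁺=26.8347, hold=26.3669 ⇒ V=26.8347 exercise | (k=2,j=1): S=157.1200, (K−S)⁺=0.0000, hold=8.4993 ⇒ V=8.4993 continue | (k=2,j=2): S=194.3141, (K−S)⁺=0.0000, hold=1.2286 ⇒ V=1.2286 continue  boundary S*=127.0453
step 1: (k=1,j=0): S=141.2847, (K−S)⁺=12.5953, hold=16.8318 ⇒ V=16.8318 continue | (k=1,j=1): S=174.7301, (K−S)⁺=0.0000, hold=4.5599 ⇒ V=4.5599 continue  boundary S*=-
step 0: (k=0,j=0): S=157.1200, (K−S)⁺=0.0000, hold=10.1511 ⇒ V=10.1511 continue  boundary S*=-

price = 10.1511
boundary = - - 127.0453 114.2411 127.0453 141.2847
tree:
10.1511
16.8318 4.5599
26.8347 8.4993 1.2286
39.6389 15.4081 2.6689 0.0000
51.1527 26.8347 5.7979 0.0000 0.0000
61.5060 39.6389 12.5953 0.0000 0.0000 0.0000
70.8159 51.1527 26.8347 0.0000 0.0000 0.0000 0.0000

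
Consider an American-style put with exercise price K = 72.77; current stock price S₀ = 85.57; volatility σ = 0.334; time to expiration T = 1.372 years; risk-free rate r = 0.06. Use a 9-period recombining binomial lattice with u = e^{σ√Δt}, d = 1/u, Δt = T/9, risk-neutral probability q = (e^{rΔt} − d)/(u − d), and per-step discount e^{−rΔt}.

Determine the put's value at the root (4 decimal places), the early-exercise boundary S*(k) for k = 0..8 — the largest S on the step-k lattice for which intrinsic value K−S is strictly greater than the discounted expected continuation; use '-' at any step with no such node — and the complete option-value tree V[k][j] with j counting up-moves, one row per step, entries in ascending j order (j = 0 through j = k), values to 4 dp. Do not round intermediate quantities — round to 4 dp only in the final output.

Δt=0.15244  u=1.13929  d=0.87774  q=0.50258  discount=0.99090
step 9 (expiry): payoffs max(K−S,0) = 46.3091 38.4241 28.1894 14.9050 0.0000 0.0000 0.0000 0.0000 0.0000 0.0000
step 8: (k=8,j=0): S=30.1467, (K−S)⁺=42.6233, hold=41.9607 ⇒ V=42.6233 exercise | (k=8,j=1): S=39.1300, (K−S)⁺=33.6400, hold=32.9774 ⇒ V=33.6400 exercise | (k=8,j=2): S=50.7903, (K−S)⁺=21.9797, hold=21.3171 ⇒ V=21.9797 exercise | (k=8,j=3): S=65.9251, (K−S)⁺=6.8449, hold=7.3466 ⇒ V=7.3466 continue | (k=8,j=4): S=85.5700, (K−S)⁺=0.0000, hold=0.0000 ⇒ V=0.0000 continue | (k=8,j=5): S=111.0688, (K−S)⁺=0.0000, hold=0.0000 ⇒ V=0.0000 continue | (k=8,j=6): S=144.1659, (K−S)⁺=0.0000, hold=0.0000 ⇒ V=0.0000 continue | (k=8,j=7): S=187.1254, (K−S)⁺=0.0000, hold=0.0000 ⇒ V=0.0000 continue | (k=8,j=8): S=242.8864, (K−S)⁺=0.0000, hold=0.0000 ⇒ V=0.0000 continue  boundary S*=50.7903
step 7: (k=7,j=0): S=34.3459, (K−S)⁺=38.4241, hold=37.7615 ⇒ V=38.4241 exercise | (k=7,j=1): S=44.5806, (K−S)⁺=28.1894, hold=27.5269 ⇒ V=28.1894 exercise | (k=7,j=2): S=57.8650, (K−S)⁺=14.9050, hold=14.4923 ⇒ V=14.9050 exercise | (k=7,j=3): S=75.1080, (K−S)⁺=0.0000, hold=3.6211 ⇒ V=3.6211 continue | (k=7,j=4): S=97.4893, (K−S)⁺=0.0000, hold=0.0000 ⇒ V=0.0000 continue | (k=7,j=5): S=126.5398, (K−S)⁺=0.0000, hold=0.0000 ⇒ V=0.0000 continue | (k=7,j=6): S=164.2471, (K−S)⁺=0.0000, hold=0.0000 ⇒ V=0.0000 continue | (k=7,j=7): S=213.1906, (K−S)⁺=0.0000, hold=0.0000 ⇒ V=0.0000 continue  boundary S*=57.8650
step 6: (k=6,j=0): S=39.1300, (K−S)⁺=33.6400, hold=32.9774 ⇒ V=33.6400 exercise | (k=6,j=1): S=50.7903, (K−S)⁺=21.9797, hold=21.3171 ⇒ V=21.9797 exercise | (k=6,j=2): S=65.9251, (K−S)⁺=6.8449, hold=9.1499 ⇒ V=9.1499 continue | (k=6,j=3): S=85.5700, (K−S)⁺=0.0000, hold=1.7848 ⇒ V=1.7848 continue | (k=6,j=4): S=111.0688, (K−S)⁺=0.0000, hold=0.0000 ⇒ V=0.0000 continue | (k=6,j=5): S=144.1659, (K−S)⁺=0.0000, hold=0.0000 ⇒ V=0.0000 continue | (k=6,j=6): S=187.1254, (K−S)⁺=0.0000, hold=0.0000 ⇒ V=0.0000 continue  boundary S*=50.7903
step 5: (k=5,j=0): S=44.5806, (K−S)⁺=28.1894, hold=27.5269 ⇒ V=28.1894 exercise | (k=5,j=1): S=57.8650, (K−S)⁺=14.9050, hold=15.3904 ⇒ V=15.3904 continue | (k=5,j=2): S=75.1080, (K−S)⁺=0.0000, hold=5.3988 ⇒ V=5.3988 continue | (k=5,j=3): S=97.4893, (K−S)⁺=0.0000, hold=0.8797 ⇒ V=0.8797 continue | (k=5,j=4): S=126.5398, (K−S)⁺=0.0000, hold=0.0000 ⇒ V=0.0000 continue | (k=5,j=5): S=164.2471, (K−S)⁺=0.0000, hold=0.0000 ⇒ V=0.0000 continue  boundary S*=44.5806
step 4: (k=4,j=0): S=50.7903, (K−S)⁺=21.9797, hold=21.5589 ⇒ V=21.9797 exercise | (k=4,j=1): S=65.9251, (K−S)⁺=6.8449, hold=10.2745 ⇒ V=10.2745 continue | (k=4,j=2): S=85.5700, (K−S)⁺=0.0000, hold=3.0992 ⇒ V=3.0992 continue | (k=4,j=3): S=111.0688, (K−S)⁺=0.0000, hold=0.4336 ⇒ V=0.4336 continue | (k=4,j=4): S=144.1659, (K−S)⁺=0.0000, hold=0.0000 ⇒ V=0.0000 continue  boundary S*=50.7903
step 3: (k=3,j=0): S=57.8650, (K−S)⁺=14.9050, hold=15.9504 ⇒ V=15.9504 continue | (k=3,j=1): S=75.1080, (K−S)⁺=0.0000, hold=6.6076 ⇒ V=6.6076 continue | (k=3,j=2): S=97.4893, (K−S)⁺=0.0000, hold=1.7435 ⇒ V=1.7435 continue | (k=3,j=3): S=126.5398, (K−S)⁺=0.0000, hold=0.2137 ⇒ V=0.2137 continue  boundary S*=-
step 2: (k=2,j=0): S=65.9251, (K−S)⁺=6.8449, hold=11.1525 ⇒ V=11.1525 continue | (k=2,j=1): S=85.5700, (K−S)⁺=0.0000, hold=4.1251 ⇒ V=4.1251 continue | (k=2,j=2): S=111.0688, (K−S)⁺=0.0000, hold=0.9658 ⇒ V=0.9658 continue  boundary S*=-
step 1: (k=1,j=0): S=75.1080, (K−S)⁺=0.0000, hold=7.5513 ⇒ V=7.5513 continue | (k=1,j=1): S=97.4893, (K−S)⁺=0.0000, hold=2.5142 ⇒ V=2.5142 continue  boundary S*=-
step 0: (k=0,j=0): S=85.5700, (K−S)⁺=0.0000, hold=4.9741 ⇒ V=4.9741 continue  boundary S*=-

price = 4.9741
boundary = - - - - 50.7903 44.5806 50.7903 57.8650 50.7903
tree:
4.9741
7.5513 2.5142
11.1525 4.1251 0.9658
15.9504 6.6076 1.7435 0.2137
21.9797 10.2745 3.0992 0.4336 0.0000
28.1894 15.3904 5.3988 0.8797 0.0000 0.0000
33.6400 21.9797 9.1499 1.7848 0.0000 0.0000 0.0000
38.4241 28.1894 14.9050 3.6211 0.0000 0.0000 0.0000 0.0000
42.6233 33.6400 21.9797 7.3466 0.0000 0.0000 0.0000 0.0000 0.0000
46.3091 38.4241 28.1894 14.9050 0.0000 0.0000 0.0000 0.0000 0.0000 0.0000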